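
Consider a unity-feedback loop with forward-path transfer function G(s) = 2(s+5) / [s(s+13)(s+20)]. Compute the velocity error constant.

1/26

The open loop has one pole at the origin → type 1 system.
K_v = lim_{s→0} s·G(s) = 2·5 / (13·20) = 1/26.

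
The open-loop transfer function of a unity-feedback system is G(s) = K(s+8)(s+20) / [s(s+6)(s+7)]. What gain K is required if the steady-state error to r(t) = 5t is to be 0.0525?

The open loop has one pole at the origin → type 1 system.
K_v = lim_{s→0} s·G(s) = K·8·20 / (6·7) = (80/21)·K.
e_ss = 5/K_v = 0.0525 ⇒ K_v = 2000/21 ⇒ K = (2000/21)/(80/21) = 25.

25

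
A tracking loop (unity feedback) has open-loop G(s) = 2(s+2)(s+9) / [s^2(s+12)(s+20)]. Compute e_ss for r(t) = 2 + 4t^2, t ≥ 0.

160/3

Two free integrators in G(s): this is a type 2 system. Taking each input component in turn:
  • 2: tracked with zero error.
  • 4t^2: e_ss = 8/K_a with K_a=0.15 → 160/3.
Total e_ss = 160/3.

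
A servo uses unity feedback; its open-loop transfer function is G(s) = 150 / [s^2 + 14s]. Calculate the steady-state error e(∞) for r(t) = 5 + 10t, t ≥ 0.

14/15

Lowest-order denominator term is 14s, so the open loop has 1 pole at the origin → type 1 system. By superposition:
  • 5: tracked with zero error.
  • 10t: e_ss = 10/K_v with K_v=75/7 → 14/15.
Total e_ss = 14/15.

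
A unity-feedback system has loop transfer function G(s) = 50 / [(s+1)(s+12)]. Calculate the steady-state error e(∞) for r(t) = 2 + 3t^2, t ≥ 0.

No free integrators in G(s): this is a type 0 system. Treating each term separately:
  • 2: e_ss = 2/(1+K_p) with K_p=25/6 → 12/31.
  • 3t^2: a type-0 system cannot track it, e_ss → ∞.
The unbounded component dominates.

infinity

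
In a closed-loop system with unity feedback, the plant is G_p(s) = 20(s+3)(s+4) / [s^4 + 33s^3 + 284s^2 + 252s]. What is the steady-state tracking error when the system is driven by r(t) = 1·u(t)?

0

Factoring s from the denominator leaves a polynomial with constant term 252, so the system is type 1.
A type-1 system has K_p = ∞, so it tracks a step input with zero steady-state error.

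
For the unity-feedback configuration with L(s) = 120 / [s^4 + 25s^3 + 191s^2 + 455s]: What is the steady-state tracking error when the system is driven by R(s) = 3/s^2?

11.375

Lowest-order denominator term is 455s, so the open loop has 1 pole at the origin → type 1 system.
K_v = lim_{s→0} s·L(s) = 120 / 455 = 24/91.
e_ss = 3/K_v = 3/(24/91) = 11.375.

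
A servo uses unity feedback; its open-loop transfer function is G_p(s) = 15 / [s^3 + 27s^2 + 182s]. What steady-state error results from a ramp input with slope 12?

145.6

Factoring s from the denominator leaves a polynomial with constant term 182, so the system is type 1.
K_v = lim_{s→0} s·G_p(s) = 15 / 182 = 15/182.
e_ss = 12/K_v = 12/(15/182) = 145.6.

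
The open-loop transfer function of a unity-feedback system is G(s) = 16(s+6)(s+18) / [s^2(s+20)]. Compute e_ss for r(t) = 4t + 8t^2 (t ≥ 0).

5/27

System type = 2 (two poles at s=0). Treating each term separately:
  • 4t: tracked with zero error.
  • 8t^2: e_ss = 16/K_a with K_a=86.4 → 5/27.
Total e_ss = 5/27.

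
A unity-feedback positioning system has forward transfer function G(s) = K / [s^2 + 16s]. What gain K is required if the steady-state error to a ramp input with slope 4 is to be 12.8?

5

Factoring s from the denominator leaves a polynomial with constant term 16, so the system is type 1.
K_v = lim_{s→0} s·G(s) = K / 16 = 0.0625·K.
e_ss = 4/K_v = 12.8 ⇒ K_v = 0.3125 ⇒ K = 0.3125/0.0625 = 5.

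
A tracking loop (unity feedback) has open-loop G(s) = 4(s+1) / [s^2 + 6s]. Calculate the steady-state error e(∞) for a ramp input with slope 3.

4.5

Factoring s from the denominator leaves a polynomial with constant term 6, so the system is type 1.
K_v = lim_{s→0} s·G(s) = 4·1 / 6 = 2/3.
e_ss = 3/K_v = 3/(2/3) = 4.5.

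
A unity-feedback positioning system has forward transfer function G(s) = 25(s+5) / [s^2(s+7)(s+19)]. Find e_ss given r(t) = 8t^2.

17.024

The open loop has two poles at the origin → type 2 system.
K_a = lim_{s→0} s^2·G(s) = 25·5 / (7·19) = 125/133.
r(t) = 8t^2 gives R(s) = 16/s^3.
e_ss = 16/K_a = 16/(125/133) = 17.024.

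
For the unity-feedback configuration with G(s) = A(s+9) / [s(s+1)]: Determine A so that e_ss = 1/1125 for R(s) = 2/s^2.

250

G(s) has one factor of s in the denominator, so the system is type 1.
K_v = lim_{s→0} s·G(s) = A·9 / (1) = 9·A.
e_ss = 2/K_v = 1/1125 ⇒ K_v = 2250 ⇒ A = 2250/9 = 250.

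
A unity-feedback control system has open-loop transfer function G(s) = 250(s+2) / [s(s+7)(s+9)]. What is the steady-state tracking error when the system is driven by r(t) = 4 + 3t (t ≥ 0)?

0.378

System type = 1 (one pole at s=0). Treating each term separately:
  • 4: tracked with zero error.
  • 3t: e_ss = 3/K_v with K_v=500/63 → 0.378.
Total e_ss = 0.378.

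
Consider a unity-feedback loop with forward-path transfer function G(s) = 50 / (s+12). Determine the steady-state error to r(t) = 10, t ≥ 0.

The open loop has no poles at the origin → type 0 system.
K_p = lim_{s→0} G(s) = 50 / (12) = 25/6.
e_ss = 10/(1 + K_p) = 10/(31/6) = 60/31.

60/31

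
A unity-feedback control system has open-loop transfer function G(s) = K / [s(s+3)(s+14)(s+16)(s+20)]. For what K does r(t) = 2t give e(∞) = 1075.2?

25

System type = 1 (one pole at s=0).
K_v = lim_{s→0} s·G(s) = K / (3·14·16·20) = (1/13440)·K.
e_ss = 2/K_v = 1075.2 ⇒ K_v = 5/2688 ⇒ K = (5/2688)/(1/13440) = 25.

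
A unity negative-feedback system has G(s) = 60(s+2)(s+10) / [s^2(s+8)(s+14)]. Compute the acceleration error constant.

75/7

System type = 2 (two poles at s=0).
K_a = lim_{s→0} s^2·G(s) = 60·2·10 / (8·14) = 75/7.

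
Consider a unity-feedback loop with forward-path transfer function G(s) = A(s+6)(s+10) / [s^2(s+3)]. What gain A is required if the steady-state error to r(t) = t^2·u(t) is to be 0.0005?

System type = 2 (two poles at s=0).
K_a = lim_{s→0} s^2·G(s) = A·6·10 / (3) = 20·A.
e_ss = 2/K_a = 0.0005 ⇒ K_a = 4000 ⇒ A = 4000/20 = 200.

200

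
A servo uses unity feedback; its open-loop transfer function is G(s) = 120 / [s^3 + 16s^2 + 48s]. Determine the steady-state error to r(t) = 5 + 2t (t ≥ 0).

0.8

The denominator has no term below 48s — 1 pole at s=0, type 1. Treating each term separately:
  • 5: tracked with zero error.
  • 2t: e_ss = 2/K_v with K_v=2.5 → 0.8.
Total e_ss = 0.8.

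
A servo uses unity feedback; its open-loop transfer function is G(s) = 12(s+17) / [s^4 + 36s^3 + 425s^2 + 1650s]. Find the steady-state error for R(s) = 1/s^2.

The denominator has no term below 1650s — 1 pole at s=0, type 1.
K_v = lim_{s→0} s·G(s) = 12·17 / 1650 = 34/275.
e_ss = 1/K_v = 1/(34/275) = 275/34.

275/34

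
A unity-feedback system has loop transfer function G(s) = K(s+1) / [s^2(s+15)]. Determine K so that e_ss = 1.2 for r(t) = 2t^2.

50

System type = 2 (two poles at s=0).
K_a = lim_{s→0} s^2·G(s) = K·1 / (15) = (1/15)·K.
e_ss = 4/K_a = 1.2 ⇒ K_a = 10/3 ⇒ K = (10/3)/(1/15) = 50.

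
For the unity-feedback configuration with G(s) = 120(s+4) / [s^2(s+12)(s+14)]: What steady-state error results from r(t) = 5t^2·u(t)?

3.5

G(s) has two factors of s in the denominator, so the system is type 2.
K_a = lim_{s→0} s^2·G(s) = 120·4 / (12·14) = 20/7.
r(t) = 5t^2 gives R(s) = 10/s^3.
e_ss = 10/K_a = 10/(20/7) = 3.5.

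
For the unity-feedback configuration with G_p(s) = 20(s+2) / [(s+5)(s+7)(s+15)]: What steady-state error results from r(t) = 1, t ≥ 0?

105/113

The open loop has no poles at the origin → type 0 system.
K_p = lim_{s→0} G_p(s) = 20·2 / (5·7·15) = 8/105.
e_ss = 1/(1 + K_p) = 1/(113/105) = 105/113.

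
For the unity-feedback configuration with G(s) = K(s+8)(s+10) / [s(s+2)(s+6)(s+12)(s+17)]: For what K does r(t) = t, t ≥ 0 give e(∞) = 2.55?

12

The open loop has one pole at the origin → type 1 system.
K_v = lim_{s→0} s·G(s) = K·8·10 / (2·6·12·17) = (5/153)·K.
e_ss = 1/K_v = 2.55 ⇒ K_v = 20/51 ⇒ K = (20/51)/(5/153) = 12.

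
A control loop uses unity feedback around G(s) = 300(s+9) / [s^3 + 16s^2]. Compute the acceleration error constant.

Factoring s^2 from the denominator leaves a polynomial with constant term 16, so the system is type 2.
K_a = lim_{s→0} s^2·G(s) = 300·9 / 16 = 168.75.

168.75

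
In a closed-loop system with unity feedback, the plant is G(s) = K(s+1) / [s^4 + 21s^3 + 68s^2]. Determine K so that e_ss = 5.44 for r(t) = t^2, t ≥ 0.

25

Lowest-order denominator term is 68s^2, so the open loop has 2 poles at the origin → type 2 system.
K_a = lim_{s→0} s^2·G(s) = K·1 / 68 = (1/68)·K.
e_ss = 2/K_a = 5.44 ⇒ K_a = 25/68 ⇒ K = (25/68)/(1/68) = 25.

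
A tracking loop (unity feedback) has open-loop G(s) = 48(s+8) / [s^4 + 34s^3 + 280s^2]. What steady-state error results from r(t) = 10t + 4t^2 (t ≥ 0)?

The denominator has no term below 280s^2 — 2 poles at s=0, type 2. Taking each input component in turn:
  • 10t: tracked with zero error.
  • 4t^2: e_ss = 8/K_a with K_a=48/35 → 35/6.
Total e_ss = 35/6.

35/6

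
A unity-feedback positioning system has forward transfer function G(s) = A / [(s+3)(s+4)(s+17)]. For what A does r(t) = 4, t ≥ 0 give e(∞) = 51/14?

20

G(s) has no factors of s in the denominator, so the system is type 0.
K_p = lim_{s→0} G(s) = A / (3·4·17) = (1/204)·A.
e_ss = 4/(1 + K_p) = 51/14 ⇒ 1 + (1/204)·A = 56/51 ⇒ A = 20.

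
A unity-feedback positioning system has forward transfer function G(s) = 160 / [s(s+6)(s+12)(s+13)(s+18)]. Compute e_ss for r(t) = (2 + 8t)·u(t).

G(s) has one factor of s in the denominator, so the system is type 1. Treating each term separately:
  • 2: tracked with zero error.
  • 8t: e_ss = 8/K_v with K_v=10/1053 → 842.4.
Total e_ss = 842.4.

842.4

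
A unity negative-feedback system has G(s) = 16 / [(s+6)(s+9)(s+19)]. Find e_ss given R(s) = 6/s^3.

infinity

G(s) has no factors of s in the denominator, so the system is type 0.
K_a = lim_{s→0} s^2·G(s) = 0; the steady-state error to this parabolic input grows without bound.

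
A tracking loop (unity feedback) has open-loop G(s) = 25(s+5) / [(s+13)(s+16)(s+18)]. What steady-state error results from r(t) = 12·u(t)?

System type = 0 (no poles at s=0).
K_p = lim_{s→0} G(s) = 25·5 / (13·16·18) = 125/3744.
e_ss = 12/(1 + K_p) = 12/(3869/3744) = 44928/3869.

44928/3869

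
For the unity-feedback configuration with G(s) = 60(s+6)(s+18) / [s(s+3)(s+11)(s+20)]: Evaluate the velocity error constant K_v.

108/11

G(s) has one factor of s in the denominator, so the system is type 1.
K_v = lim_{s→0} s·G(s) = 60·6·18 / (3·11·20) = 108/11.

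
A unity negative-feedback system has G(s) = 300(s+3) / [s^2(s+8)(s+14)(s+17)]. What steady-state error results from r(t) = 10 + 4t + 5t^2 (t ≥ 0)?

System type = 2 (two poles at s=0). Treating each term separately:
  • 10: tracked with zero error.
  • 4t: tracked with zero error.
  • 5t^2: e_ss = 10/K_a with K_a=225/476 → 952/45.
Total e_ss = 952/45.

952/45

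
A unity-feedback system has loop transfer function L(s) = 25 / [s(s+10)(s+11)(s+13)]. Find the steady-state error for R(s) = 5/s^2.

286

L(s) has one factor of s in the denominator, so the system is type 1.
K_v = lim_{s→0} s·L(s) = 25 / (10·11·13) = 5/286.
e_ss = 5/K_v = 5/(5/286) = 286.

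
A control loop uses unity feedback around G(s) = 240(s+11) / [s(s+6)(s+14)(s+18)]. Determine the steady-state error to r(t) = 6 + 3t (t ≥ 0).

The open loop has one pole at the origin → type 1 system. Treating each term separately:
  • 6: tracked with zero error.
  • 3t: e_ss = 3/K_v with K_v=110/63 → 189/110.
Total e_ss = 189/110.

189/110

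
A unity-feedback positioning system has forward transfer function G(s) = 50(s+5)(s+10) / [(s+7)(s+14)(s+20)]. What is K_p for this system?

System type = 0 (no poles at s=0).
K_p = lim_{s→0} G(s) = 50·5·10 / (7·14·20) = 125/98.

125/98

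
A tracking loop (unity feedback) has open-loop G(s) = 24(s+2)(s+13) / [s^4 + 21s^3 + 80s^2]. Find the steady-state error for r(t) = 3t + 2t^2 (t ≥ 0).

Lowest-order denominator term is 80s^2, so the open loop has 2 poles at the origin → type 2 system. By superposition:
  • 3t: tracked with zero error.
  • 2t^2: e_ss = 4/K_a with K_a=7.8 → 20/39.
Total e_ss = 20/39.

20/39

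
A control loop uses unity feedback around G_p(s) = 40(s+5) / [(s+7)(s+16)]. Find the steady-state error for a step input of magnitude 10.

140/39

No free integrators in G_p(s): this is a type 0 system.
K_p = lim_{s→0} G_p(s) = 40·5 / (7·16) = 25/14.
e_ss = 10/(1 + K_p) = 10/(39/14) = 140/39.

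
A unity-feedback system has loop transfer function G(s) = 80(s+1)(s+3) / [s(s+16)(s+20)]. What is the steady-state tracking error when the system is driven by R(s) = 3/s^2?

4

One free integrator in G(s): this is a type 1 system.
K_v = lim_{s→0} s·G(s) = 80·1·3 / (16·20) = 0.75.
e_ss = 3/K_v = 3/0.75 = 4.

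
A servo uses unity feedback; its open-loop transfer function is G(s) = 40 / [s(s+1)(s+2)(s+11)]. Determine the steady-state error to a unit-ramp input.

0.55

One free integrator in G(s): this is a type 1 system.
K_v = lim_{s→0} s·G(s) = 40 / (1·2·11) = 20/11.
e_ss = 1/K_v = 1/(20/11) = 0.55.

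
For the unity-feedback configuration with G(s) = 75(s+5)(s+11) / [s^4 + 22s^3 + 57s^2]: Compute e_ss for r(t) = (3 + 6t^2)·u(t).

The denominator has no term below 57s^2 — 2 poles at s=0, type 2. Taking each input component in turn:
  • 3: tracked with zero error.
  • 6t^2: e_ss = 12/K_a with K_a=1375/19 → 228/1375.
Total e_ss = 228/1375.

228/1375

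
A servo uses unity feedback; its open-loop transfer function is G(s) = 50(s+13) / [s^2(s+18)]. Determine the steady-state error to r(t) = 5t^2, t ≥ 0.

18/65

Two free integrators in G(s): this is a type 2 system.
K_a = lim_{s→0} s^2·G(s) = 50·13 / (18) = 325/9.
r(t) = 5t^2 gives R(s) = 10/s^3.
e_ss = 10/K_a = 10/(325/9) = 18/65.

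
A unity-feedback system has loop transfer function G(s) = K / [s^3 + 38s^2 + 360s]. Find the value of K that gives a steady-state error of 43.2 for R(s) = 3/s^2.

Lowest-order denominator term is 360s, so the open loop has 1 pole at the origin → type 1 system.
K_v = lim_{s→0} s·G(s) = K / 360 = (1/360)·K.
e_ss = 3/K_v = 43.2 ⇒ K_v = 5/72 ⇒ K = (5/72)/(1/360) = 25.

25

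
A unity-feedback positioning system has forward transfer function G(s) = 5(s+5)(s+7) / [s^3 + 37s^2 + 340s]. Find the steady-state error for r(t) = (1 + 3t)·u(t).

Lowest-order denominator term is 340s, so the open loop has 1 pole at the origin → type 1 system. Treating each term separately:
  • 1: tracked with zero error.
  • 3t: e_ss = 3/K_v with K_v=35/68 → 204/35.
Total e_ss = 204/35.

204/35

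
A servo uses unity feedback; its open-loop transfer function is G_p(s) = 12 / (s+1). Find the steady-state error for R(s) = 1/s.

1/13

No free integrators in G_p(s): this is a type 0 system.
K_p = lim_{s→0} G_p(s) = 12 / (1) = 12.
e_ss = 1/(1 + K_p) = 1/13.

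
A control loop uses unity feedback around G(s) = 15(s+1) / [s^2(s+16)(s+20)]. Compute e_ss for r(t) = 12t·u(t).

G(s) has two factors of s in the denominator, so the system is type 2.
K_v = ∞ for a type-2 system; e_ss to a ramp is zero.

0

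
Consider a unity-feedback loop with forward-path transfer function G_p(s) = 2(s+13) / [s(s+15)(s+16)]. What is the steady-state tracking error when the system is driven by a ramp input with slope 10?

G_p(s) has one factor of s in the denominator, so the system is type 1.
K_v = lim_{s→0} s·G_p(s) = 2·13 / (15·16) = 13/120.
e_ss = 10/K_v = 10/(13/120) = 1200/13.

1200/13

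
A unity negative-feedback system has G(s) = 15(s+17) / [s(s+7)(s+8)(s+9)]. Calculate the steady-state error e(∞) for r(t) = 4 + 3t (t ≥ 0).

System type = 1 (one pole at s=0). By superposition:
  • 4: tracked with zero error.
  • 3t: e_ss = 3/K_v with K_v=85/168 → 504/85.
Total e_ss = 504/85.

504/85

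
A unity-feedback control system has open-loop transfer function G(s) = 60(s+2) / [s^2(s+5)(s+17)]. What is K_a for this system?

Two free integrators in G(s): this is a type 2 system.
K_a = lim_{s→0} s^2·G(s) = 60·2 / (5·17) = 24/17.

24/17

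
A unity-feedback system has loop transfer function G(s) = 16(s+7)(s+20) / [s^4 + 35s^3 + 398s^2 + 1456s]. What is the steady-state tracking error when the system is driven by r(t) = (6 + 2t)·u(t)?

1.3

The denominator has no term below 1456s — 1 pole at s=0, type 1. By superposition:
  • 6: tracked with zero error.
  • 2t: e_ss = 2/K_v with K_v=20/13 → 1.3.
Total e_ss = 1.3.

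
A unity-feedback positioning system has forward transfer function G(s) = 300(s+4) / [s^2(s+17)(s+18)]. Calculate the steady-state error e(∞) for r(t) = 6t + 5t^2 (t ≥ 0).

G(s) has two factors of s in the denominator, so the system is type 2. Taking each input component in turn:
  • 6t: tracked with zero error.
  • 5t^2: e_ss = 10/K_a with K_a=200/51 → 2.55.
Total e_ss = 2.55.

2.55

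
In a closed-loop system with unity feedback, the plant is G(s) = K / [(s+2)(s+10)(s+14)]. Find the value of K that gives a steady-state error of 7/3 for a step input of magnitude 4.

System type = 0 (no poles at s=0).
K_p = lim_{s→0} G(s) = K / (2·10·14) = (1/280)·K.
e_ss = 4/(1 + K_p) = 7/3 ⇒ 1 + (1/280)·K = 12/7 ⇒ K = 200.

200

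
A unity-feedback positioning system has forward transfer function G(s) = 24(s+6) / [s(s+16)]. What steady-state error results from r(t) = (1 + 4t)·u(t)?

G(s) has one factor of s in the denominator, so the system is type 1. Treating each term separately:
  • 1: tracked with zero error.
  • 4t: e_ss = 4/K_v with K_v=9 → 4/9.
Total e_ss = 4/9.

4/9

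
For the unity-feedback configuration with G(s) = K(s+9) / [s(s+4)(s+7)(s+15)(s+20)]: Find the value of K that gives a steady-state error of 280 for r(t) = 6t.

20

System type = 1 (one pole at s=0).
K_v = lim_{s→0} s·G(s) = K·9 / (4·7·15·20) = (3/2800)·K.
e_ss = 6/K_v = 280 ⇒ K_v = 3/140 ⇒ K = (3/140)/(3/2800) = 20.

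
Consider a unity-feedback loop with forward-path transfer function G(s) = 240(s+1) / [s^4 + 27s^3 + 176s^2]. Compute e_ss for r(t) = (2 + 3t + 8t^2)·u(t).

176/15

Factoring s^2 from the denominator leaves a polynomial with constant term 176, so the system is type 2. Taking each input component in turn:
  • 2: tracked with zero error.
  • 3t: tracked with zero error.
  • 8t^2: e_ss = 16/K_a with K_a=15/11 → 176/15.
Total e_ss = 176/15.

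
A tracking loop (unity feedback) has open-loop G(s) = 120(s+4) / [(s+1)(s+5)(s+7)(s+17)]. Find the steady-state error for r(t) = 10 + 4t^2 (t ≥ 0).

G(s) has no factors of s in the denominator, so the system is type 0. Taking each input component in turn:
  • 10: e_ss = 10/(1+K_p) with K_p=96/119 → 238/43.
  • 4t^2: a type-0 system cannot track it, e_ss → ∞.
The unbounded component dominates.

infinity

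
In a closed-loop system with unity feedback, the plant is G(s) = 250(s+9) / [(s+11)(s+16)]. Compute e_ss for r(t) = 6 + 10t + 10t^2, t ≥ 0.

infinity

The open loop has no poles at the origin → type 0 system. Treating each term separately:
  • 6: e_ss = 6/(1+K_p) with K_p=1125/88 → 528/1213.
  • 10t: a type-0 system cannot track it, e_ss → ∞.
  • 10t^2: a type-0 system cannot track it, e_ss → ∞.
The unbounded component dominates.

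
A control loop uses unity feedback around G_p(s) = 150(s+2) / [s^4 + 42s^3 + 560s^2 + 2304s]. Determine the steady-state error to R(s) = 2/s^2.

15.36

Factoring s from the denominator leaves a polynomial with constant term 2304, so the system is type 1.
K_v = lim_{s→0} s·G_p(s) = 150·2 / 2304 = 25/192.
e_ss = 2/K_v = 2/(25/192) = 15.36.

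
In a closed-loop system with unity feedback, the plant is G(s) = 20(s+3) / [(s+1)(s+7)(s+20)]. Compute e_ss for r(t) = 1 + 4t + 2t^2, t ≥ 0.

G(s) has no factors of s in the denominator, so the system is type 0. By superposition:
  • 1: e_ss = 1/(1+K_p) with K_p=3/7 → 0.7.
  • 4t: a type-0 system cannot track it, e_ss → ∞.
  • 2t^2: a type-0 system cannot track it, e_ss → ∞.
The unbounded component dominates.

infinity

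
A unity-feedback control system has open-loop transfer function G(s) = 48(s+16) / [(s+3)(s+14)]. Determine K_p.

128/7

The open loop has no poles at the origin → type 0 system.
K_p = lim_{s→0} G(s) = 48·16 / (3·14) = 128/7.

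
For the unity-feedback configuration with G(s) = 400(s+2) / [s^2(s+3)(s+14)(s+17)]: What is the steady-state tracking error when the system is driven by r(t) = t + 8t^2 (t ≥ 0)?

14.28

G(s) has two factors of s in the denominator, so the system is type 2. Taking each input component in turn:
  • t: tracked with zero error.
  • 8t^2: e_ss = 16/K_a with K_a=400/357 → 14.28.
Total e_ss = 14.28.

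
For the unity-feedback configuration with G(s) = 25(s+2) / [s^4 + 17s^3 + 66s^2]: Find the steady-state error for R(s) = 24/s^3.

The denominator has no term below 66s^2 — 2 poles at s=0, type 2.
K_a = lim_{s→0} s^2·G(s) = 25·2 / 66 = 25/33.
r(t) = 12t^2 gives R(s) = 24/s^3.
e_ss = 24/K_a = 24/(25/33) = 31.68.

31.68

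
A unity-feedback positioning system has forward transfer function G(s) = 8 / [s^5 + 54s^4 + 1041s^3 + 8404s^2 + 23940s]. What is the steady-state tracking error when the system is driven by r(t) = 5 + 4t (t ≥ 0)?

11970

Lowest-order denominator term is 23940s, so the open loop has 1 pole at the origin → type 1 system. Taking each input component in turn:
  • 5: tracked with zero error.
  • 4t: e_ss = 4/K_v with K_v=2/5985 → 11970.
Total e_ss = 11970.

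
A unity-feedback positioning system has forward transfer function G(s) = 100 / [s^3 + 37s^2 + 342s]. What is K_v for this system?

50/171

The denominator has no term below 342s — 1 pole at s=0, type 1.
K_v = lim_{s→0} s·G(s) = 100 / 342 = 50/171.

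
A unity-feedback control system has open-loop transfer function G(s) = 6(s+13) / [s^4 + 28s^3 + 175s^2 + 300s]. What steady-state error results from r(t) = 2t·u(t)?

100/13

Factoring s from the denominator leaves a polynomial with constant term 300, so the system is type 1.
K_v = lim_{s→0} s·G(s) = 6·13 / 300 = 0.26.
e_ss = 2/K_v = 2/0.26 = 100/13.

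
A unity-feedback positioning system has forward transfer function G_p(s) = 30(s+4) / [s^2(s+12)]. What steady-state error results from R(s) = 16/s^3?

1.6

G_p(s) has two factors of s in the denominator, so the system is type 2.
K_a = lim_{s→0} s^2·G_p(s) = 30·4 / (12) = 10.
r(t) = 8t^2 gives R(s) = 16/s^3.
e_ss = 16/K_a = 16/10 = 1.6.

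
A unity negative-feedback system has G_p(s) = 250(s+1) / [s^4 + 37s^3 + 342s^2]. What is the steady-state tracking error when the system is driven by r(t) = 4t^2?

The denominator has no term below 342s^2 — 2 poles at s=0, type 2.
K_a = lim_{s→0} s^2·G_p(s) = 250·1 / 342 = 125/171.
r(t) = 4t^2 gives R(s) = 8/s^3.
e_ss = 8/K_a = 8/(125/171) = 10.944.

10.944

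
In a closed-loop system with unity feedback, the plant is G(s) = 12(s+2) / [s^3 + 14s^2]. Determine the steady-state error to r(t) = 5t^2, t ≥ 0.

Factoring s^2 from the denominator leaves a polynomial with constant term 14, so the system is type 2.
K_a = lim_{s→0} s^2·G(s) = 12·2 / 14 = 12/7.
r(t) = 5t^2 gives R(s) = 10/s^3.
e_ss = 10/K_a = 10/(12/7) = 35/6.

35/6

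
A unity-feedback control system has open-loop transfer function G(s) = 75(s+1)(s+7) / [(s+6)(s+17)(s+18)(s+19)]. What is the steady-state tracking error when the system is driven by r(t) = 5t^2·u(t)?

infinity

The open loop has no poles at the origin → type 0 system.
K_a = lim_{s→0} s^2·G(s) = 0; the steady-state error to this parabolic input grows without bound.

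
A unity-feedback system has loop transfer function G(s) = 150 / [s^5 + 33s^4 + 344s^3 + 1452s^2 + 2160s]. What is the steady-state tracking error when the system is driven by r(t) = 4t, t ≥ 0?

Factoring s from the denominator leaves a polynomial with constant term 2160, so the system is type 1.
K_v = lim_{s→0} s·G(s) = 150 / 2160 = 5/72.
e_ss = 4/K_v = 4/(5/72) = 57.6.

57.6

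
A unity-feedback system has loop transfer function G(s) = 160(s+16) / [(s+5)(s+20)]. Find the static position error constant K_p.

G(s) has no factors of s in the denominator, so the system is type 0.
K_p = lim_{s→0} G(s) = 160·16 / (5·20) = 25.6.

25.6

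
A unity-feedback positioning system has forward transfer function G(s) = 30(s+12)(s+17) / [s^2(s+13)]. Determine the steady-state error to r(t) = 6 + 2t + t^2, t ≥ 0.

13/3060

Two free integrators in G(s): this is a type 2 system. By superposition:
  • 6: tracked with zero error.
  • 2t: tracked with zero error.
  • t^2: e_ss = 2/K_a with K_a=6120/13 → 13/3060.
Total e_ss = 13/3060.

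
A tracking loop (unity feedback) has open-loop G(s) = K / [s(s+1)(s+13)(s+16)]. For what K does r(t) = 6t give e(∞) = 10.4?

G(s) has one factor of s in the denominator, so the system is type 1.
K_v = lim_{s→0} s·G(s) = K / (1·13·16) = (1/208)·K.
e_ss = 6/K_v = 10.4 ⇒ K_v = 15/26 ⇒ K = (15/26)/(1/208) = 120.

120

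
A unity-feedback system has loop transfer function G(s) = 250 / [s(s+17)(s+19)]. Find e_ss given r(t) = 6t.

7.752

G(s) has one factor of s in the denominator, so the system is type 1.
K_v = lim_{s→0} s·G(s) = 250 / (17·19) = 250/323.
e_ss = 6/K_v = 6/(250/323) = 7.752.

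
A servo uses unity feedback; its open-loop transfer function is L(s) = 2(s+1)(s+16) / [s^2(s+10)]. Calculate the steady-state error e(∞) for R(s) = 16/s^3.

Two free integrators in L(s): this is a type 2 system.
K_a = lim_{s→0} s^2·L(s) = 2·1·16 / (10) = 3.2.
r(t) = 8t^2 gives R(s) = 16/s^3.
e_ss = 16/K_a = 16/3.2 = 5.

5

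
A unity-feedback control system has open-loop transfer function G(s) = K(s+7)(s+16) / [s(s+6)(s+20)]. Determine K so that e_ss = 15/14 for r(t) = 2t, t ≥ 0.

System type = 1 (one pole at s=0).
K_v = lim_{s→0} s·G(s) = K·7·16 / (6·20) = (14/15)·K.
e_ss = 2/K_v = 15/14 ⇒ K_v = 28/15 ⇒ K = (28/15)/(14/15) = 2.

2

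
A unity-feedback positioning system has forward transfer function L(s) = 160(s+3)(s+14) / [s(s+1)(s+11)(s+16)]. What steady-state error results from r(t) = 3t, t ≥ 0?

The open loop has one pole at the origin → type 1 system.
K_v = lim_{s→0} s·L(s) = 160·3·14 / (1·11·16) = 420/11.
e_ss = 3/K_v = 3/(420/11) = 11/140.

11/140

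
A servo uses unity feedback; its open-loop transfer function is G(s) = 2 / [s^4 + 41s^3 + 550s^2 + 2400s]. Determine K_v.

Lowest-order denominator term is 2400s, so the open loop has 1 pole at the origin → type 1 system.
K_v = lim_{s→0} s·G(s) = 2 / 2400 = 1/1200.

1/1200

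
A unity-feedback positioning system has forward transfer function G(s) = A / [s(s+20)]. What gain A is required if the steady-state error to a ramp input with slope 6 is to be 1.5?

The open loop has one pole at the origin → type 1 system.
K_v = lim_{s→0} s·G(s) = A / (20) = 0.05·A.
e_ss = 6/K_v = 1.5 ⇒ K_v = 4 ⇒ A = 4/0.05 = 80.

80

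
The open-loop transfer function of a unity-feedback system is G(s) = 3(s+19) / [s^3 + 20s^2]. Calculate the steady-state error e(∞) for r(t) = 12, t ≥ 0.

The denominator has no term below 20s^2 — 2 poles at s=0, type 2.
K_p = ∞ for a type-2 system; e_ss to a step is zero.

0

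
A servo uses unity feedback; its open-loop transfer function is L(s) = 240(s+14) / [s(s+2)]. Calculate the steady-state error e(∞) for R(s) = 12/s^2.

The open loop has one pole at the origin → type 1 system.
K_v = lim_{s→0} s·L(s) = 240·14 / (2) = 1680.
e_ss = 12/K_v = 12/1680 = 1/140.

1/140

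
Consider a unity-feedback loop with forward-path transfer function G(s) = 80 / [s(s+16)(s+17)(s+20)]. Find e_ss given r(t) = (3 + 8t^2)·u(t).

infinity

One free integrator in G(s): this is a type 1 system. Taking each input component in turn:
  • 3: tracked with zero error.
  • 8t^2: a type-1 system cannot track it, e_ss → ∞.
The unbounded component dominates.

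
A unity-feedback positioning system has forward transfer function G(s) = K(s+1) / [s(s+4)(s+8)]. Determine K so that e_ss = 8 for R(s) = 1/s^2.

4

System type = 1 (one pole at s=0).
K_v = lim_{s→0} s·G(s) = K·1 / (4·8) = (1/32)·K.
e_ss = 1/K_v = 8 ⇒ K_v = 0.125 ⇒ K = 0.125/(1/32) = 4.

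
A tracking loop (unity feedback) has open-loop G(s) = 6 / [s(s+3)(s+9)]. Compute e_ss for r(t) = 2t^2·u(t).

infinity

One free integrator in G(s): this is a type 1 system.
For a type-1 system K_a = 0, so e_ss to a parabolic input is unbounded.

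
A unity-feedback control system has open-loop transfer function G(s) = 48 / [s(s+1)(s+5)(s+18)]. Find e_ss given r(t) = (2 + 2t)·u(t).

3.75

One free integrator in G(s): this is a type 1 system. Treating each term separately:
  • 2: tracked with zero error.
  • 2t: e_ss = 2/K_v with K_v=8/15 → 3.75.
Total e_ss = 3.75.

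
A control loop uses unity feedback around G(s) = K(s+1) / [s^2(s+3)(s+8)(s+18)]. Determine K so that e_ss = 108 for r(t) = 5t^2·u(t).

Two free integrators in G(s): this is a type 2 system.
K_a = lim_{s→0} s^2·G(s) = K·1 / (3·8·18) = (1/432)·K.
e_ss = 10/K_a = 108 ⇒ K_a = 5/54 ⇒ K = (5/54)/(1/432) = 40.

40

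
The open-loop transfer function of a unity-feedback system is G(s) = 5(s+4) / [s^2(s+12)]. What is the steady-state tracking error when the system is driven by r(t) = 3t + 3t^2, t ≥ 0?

G(s) has two factors of s in the denominator, so the system is type 2. Taking each input component in turn:
  • 3t: tracked with zero error.
  • 3t^2: e_ss = 6/K_a with K_a=5/3 → 3.6.
Total e_ss = 3.6.

3.6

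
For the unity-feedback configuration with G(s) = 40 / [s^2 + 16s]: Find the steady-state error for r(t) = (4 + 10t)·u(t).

4

The denominator has no term below 16s — 1 pole at s=0, type 1. Treating each term separately:
  • 4: tracked with zero error.
  • 10t: e_ss = 10/K_v with K_v=2.5 → 4.
Total e_ss = 4.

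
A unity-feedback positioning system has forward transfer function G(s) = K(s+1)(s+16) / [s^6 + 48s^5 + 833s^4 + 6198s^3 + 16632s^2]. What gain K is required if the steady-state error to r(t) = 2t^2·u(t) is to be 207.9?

20

Lowest-order denominator term is 16632s^2, so the open loop has 2 poles at the origin → type 2 system.
K_a = lim_{s→0} s^2·G(s) = K·1·16 / 16632 = (2/2079)·K.
e_ss = 4/K_a = 207.9 ⇒ K_a = 40/2079 ⇒ K = (40/2079)/(2/2079) = 20.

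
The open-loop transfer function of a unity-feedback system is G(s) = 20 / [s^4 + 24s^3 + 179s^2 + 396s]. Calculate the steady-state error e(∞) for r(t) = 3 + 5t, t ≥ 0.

The denominator has no term below 396s — 1 pole at s=0, type 1. Taking each input component in turn:
  • 3: tracked with zero error.
  • 5t: e_ss = 5/K_v with K_v=5/99 → 99.
Total e_ss = 99.

99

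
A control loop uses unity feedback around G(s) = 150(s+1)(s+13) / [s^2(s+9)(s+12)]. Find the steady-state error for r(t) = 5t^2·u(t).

36/65

G(s) has two factors of s in the denominator, so the system is type 2.
K_a = lim_{s→0} s^2·G(s) = 150·1·13 / (9·12) = 325/18.
r(t) = 5t^2 gives R(s) = 10/s^3.
e_ss = 10/K_a = 10/(325/18) = 36/65.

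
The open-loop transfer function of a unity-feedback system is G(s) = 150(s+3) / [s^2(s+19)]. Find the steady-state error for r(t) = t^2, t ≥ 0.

19/225

System type = 2 (two poles at s=0).
K_a = lim_{s→0} s^2·G(s) = 150·3 / (19) = 450/19.
r(t) = t^2 gives R(s) = 2/s^3.
e_ss = 2/K_a = 2/(450/19) = 19/225.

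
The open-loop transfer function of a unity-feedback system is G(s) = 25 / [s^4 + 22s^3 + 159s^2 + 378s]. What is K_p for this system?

infinity

K_p = lim_{s→0} G(s); with 1 pole at the origin the limit diverges, so K_p = ∞.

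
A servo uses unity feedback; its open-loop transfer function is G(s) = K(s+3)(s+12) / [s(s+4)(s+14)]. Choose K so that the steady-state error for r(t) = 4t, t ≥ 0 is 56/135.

15

G(s) has one factor of s in the denominator, so the system is type 1.
K_v = lim_{s→0} s·G(s) = K·3·12 / (4·14) = (9/14)·K.
e_ss = 4/K_v = 56/135 ⇒ K_v = 135/14 ⇒ K = (135/14)/(9/14) = 15.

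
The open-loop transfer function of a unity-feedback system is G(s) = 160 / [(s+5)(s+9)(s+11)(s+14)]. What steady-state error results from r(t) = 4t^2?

infinity

No free integrators in G(s): this is a type 0 system.
For a type-0 system K_a = 0, so e_ss to a parabolic input is unbounded.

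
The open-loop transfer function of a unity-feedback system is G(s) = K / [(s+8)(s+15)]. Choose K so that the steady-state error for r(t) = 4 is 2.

120

System type = 0 (no poles at s=0).
K_p = lim_{s→0} G(s) = K / (8·15) = (1/120)·K.
e_ss = 4/(1 + K_p) = 2 ⇒ 1 + (1/120)·K = 2 ⇒ K = 120.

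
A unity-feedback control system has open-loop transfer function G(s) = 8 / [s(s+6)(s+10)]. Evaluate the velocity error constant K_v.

G(s) has one factor of s in the denominator, so the system is type 1.
K_v = lim_{s→0} s·G(s) = 8 / (6·10) = 2/15.

2/15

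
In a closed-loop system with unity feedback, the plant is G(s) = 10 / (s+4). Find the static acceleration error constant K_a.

0

No free integrators in G(s): this is a type 0 system.
K_a = lim_{s→0} s^2·G(s) = 0 (the extra factor of s kills the finite limit).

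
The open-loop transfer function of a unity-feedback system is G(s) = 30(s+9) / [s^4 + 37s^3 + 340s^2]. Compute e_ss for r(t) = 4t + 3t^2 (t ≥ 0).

68/9

Lowest-order denominator term is 340s^2, so the open loop has 2 poles at the origin → type 2 system. Taking each input component in turn:
  • 4t: tracked with zero error.
  • 3t^2: e_ss = 6/K_a with K_a=27/34 → 68/9.
Total e_ss = 68/9.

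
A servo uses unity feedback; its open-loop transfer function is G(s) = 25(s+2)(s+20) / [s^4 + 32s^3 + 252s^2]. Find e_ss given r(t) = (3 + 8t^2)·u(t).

The denominator has no term below 252s^2 — 2 poles at s=0, type 2. By superposition:
  • 3: tracked with zero error.
  • 8t^2: e_ss = 16/K_a with K_a=250/63 → 4.032.
Total e_ss = 4.032.

4.032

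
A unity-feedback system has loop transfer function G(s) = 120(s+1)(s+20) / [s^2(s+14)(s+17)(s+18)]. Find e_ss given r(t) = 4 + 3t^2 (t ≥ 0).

10.71

G(s) has two factors of s in the denominator, so the system is type 2. By superposition:
  • 4: tracked with zero error.
  • 3t^2: e_ss = 6/K_a with K_a=200/357 → 10.71.
Total e_ss = 10.71.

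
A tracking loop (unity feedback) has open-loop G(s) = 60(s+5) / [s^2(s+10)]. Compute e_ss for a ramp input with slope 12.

G(s) has two factors of s in the denominator, so the system is type 2.
K_v = ∞ for a type-2 system; e_ss to a ramp is zero.

0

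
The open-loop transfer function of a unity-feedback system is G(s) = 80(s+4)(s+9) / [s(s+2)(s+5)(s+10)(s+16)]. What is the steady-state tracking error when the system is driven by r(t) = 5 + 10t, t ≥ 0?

50/9

The open loop has one pole at the origin → type 1 system. Taking each input component in turn:
  • 5: tracked with zero error.
  • 10t: e_ss = 10/K_v with K_v=1.8 → 50/9.
Total e_ss = 50/9.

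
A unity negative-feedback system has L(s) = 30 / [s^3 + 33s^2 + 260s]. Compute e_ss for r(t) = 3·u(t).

0

Factoring s from the denominator leaves a polynomial with constant term 260, so the system is type 1.
A type-1 system has K_p = ∞, so it tracks a step input with zero steady-state error.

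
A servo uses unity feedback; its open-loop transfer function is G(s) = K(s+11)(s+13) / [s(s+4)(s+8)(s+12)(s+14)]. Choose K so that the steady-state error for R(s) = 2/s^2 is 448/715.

System type = 1 (one pole at s=0).
K_v = lim_{s→0} s·G(s) = K·11·13 / (4·8·12·14) = (143/5376)·K.
e_ss = 2/K_v = 448/715 ⇒ K_v = 715/224 ⇒ K = (715/224)/(143/5376) = 120.

120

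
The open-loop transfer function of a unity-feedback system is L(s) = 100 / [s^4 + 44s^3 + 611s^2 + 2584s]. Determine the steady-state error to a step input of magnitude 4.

0

Lowest-order denominator term is 2584s, so the open loop has 1 pole at the origin → type 1 system.
K_p = ∞ for a type-1 system; e_ss to a step is zero.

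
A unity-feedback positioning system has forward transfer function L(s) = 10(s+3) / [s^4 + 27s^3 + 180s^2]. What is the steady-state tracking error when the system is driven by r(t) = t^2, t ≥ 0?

Factoring s^2 from the denominator leaves a polynomial with constant term 180, so the system is type 2.
K_a = lim_{s→0} s^2·L(s) = 10·3 / 180 = 1/6.
r(t) = t^2 gives R(s) = 2/s^3.
e_ss = 2/K_a = 2/(1/6) = 12.

12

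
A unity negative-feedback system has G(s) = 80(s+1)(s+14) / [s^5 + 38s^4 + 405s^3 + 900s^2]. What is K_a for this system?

56/45

Factoring s^2 from the denominator leaves a polynomial with constant term 900, so the system is type 2.
K_a = lim_{s→0} s^2·G(s) = 80·1·14 / 900 = 56/45.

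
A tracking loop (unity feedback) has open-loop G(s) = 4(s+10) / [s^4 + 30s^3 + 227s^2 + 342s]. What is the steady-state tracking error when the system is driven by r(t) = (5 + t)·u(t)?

8.55

The denominator has no term below 342s — 1 pole at s=0, type 1. By superposition:
  • 5: tracked with zero error.
  • t: e_ss = 1/K_v with K_v=20/171 → 8.55.
Total e_ss = 8.55.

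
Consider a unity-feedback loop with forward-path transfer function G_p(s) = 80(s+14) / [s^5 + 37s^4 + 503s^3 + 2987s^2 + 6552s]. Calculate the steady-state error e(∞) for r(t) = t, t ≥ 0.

5.85

Factoring s from the denominator leaves a polynomial with constant term 6552, so the system is type 1.
K_v = lim_{s→0} s·G_p(s) = 80·14 / 6552 = 20/117.
e_ss = 1/K_v = 1/(20/117) = 5.85.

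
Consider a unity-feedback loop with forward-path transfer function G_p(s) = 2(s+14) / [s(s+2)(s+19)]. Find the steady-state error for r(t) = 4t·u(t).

System type = 1 (one pole at s=0).
K_v = lim_{s→0} s·G_p(s) = 2·14 / (2·19) = 14/19.
e_ss = 4/K_v = 4/(14/19) = 38/7.

38/7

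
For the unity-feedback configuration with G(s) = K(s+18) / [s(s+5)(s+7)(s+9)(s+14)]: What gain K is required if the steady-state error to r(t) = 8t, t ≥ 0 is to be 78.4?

25

One free integrator in G(s): this is a type 1 system.
K_v = lim_{s→0} s·G(s) = K·18 / (5·7·9·14) = (1/245)·K.
e_ss = 8/K_v = 78.4 ⇒ K_v = 5/49 ⇒ K = (5/49)/(1/245) = 25.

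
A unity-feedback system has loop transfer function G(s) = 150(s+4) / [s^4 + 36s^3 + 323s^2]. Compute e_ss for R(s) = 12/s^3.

6.46

The denominator has no term below 323s^2 — 2 poles at s=0, type 2.
K_a = lim_{s→0} s^2·G(s) = 150·4 / 323 = 600/323.
r(t) = 6t^2 gives R(s) = 12/s^3.
e_ss = 12/K_a = 12/(600/323) = 6.46.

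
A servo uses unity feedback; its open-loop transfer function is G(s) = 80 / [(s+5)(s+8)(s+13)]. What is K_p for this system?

2/13

The open loop has no poles at the origin → type 0 system.
K_p = lim_{s→0} G(s) = 80 / (5·8·13) = 2/13.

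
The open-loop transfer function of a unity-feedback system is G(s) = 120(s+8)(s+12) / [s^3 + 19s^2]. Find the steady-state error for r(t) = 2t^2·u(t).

The denominator has no term below 19s^2 — 2 poles at s=0, type 2.
K_a = lim_{s→0} s^2·G(s) = 120·8·12 / 19 = 11520/19.
r(t) = 2t^2 gives R(s) = 4/s^3.
e_ss = 4/K_a = 4/(11520/19) = 19/2880.

19/2880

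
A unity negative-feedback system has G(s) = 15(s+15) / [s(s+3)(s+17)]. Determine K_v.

75/17

G(s) has one factor of s in the denominator, so the system is type 1.
K_v = lim_{s→0} s·G(s) = 15·15 / (3·17) = 75/17.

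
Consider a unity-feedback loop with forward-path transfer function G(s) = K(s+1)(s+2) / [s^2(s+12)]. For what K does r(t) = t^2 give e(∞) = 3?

System type = 2 (two poles at s=0).
K_a = lim_{s→0} s^2·G(s) = K·1·2 / (12) = (1/6)·K.
e_ss = 2/K_a = 3 ⇒ K_a = 2/3 ⇒ K = (2/3)/(1/6) = 4.

4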